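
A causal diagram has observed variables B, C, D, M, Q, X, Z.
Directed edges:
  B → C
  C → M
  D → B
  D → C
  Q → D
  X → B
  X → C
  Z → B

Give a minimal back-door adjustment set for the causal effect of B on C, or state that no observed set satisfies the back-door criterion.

desc(B)\{B}={C,M}; candidates ⊆ {D,Q,X,Z}.
size 0: {}; under {} B still reaches {C,D,M,Q,X,Z} ∋ C.
size 1: {D}, {Q}, {X} …(+1); under {D} B still reaches {C,M,X,Z} ∋ C.
{D,X}: B⊥C given {D,X} in G with B→· removed — back-door holds.

B→C: minimal back-door set {D, X}.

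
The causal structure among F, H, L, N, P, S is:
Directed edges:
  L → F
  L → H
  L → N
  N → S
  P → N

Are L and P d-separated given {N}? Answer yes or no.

Bayes-Ball from L | {N} reaches {F,H,P}.
P ∈ reach(L|{N}) ⇒ L ⊥̸ P | {N}.

No — L and P are d-connected given {N}.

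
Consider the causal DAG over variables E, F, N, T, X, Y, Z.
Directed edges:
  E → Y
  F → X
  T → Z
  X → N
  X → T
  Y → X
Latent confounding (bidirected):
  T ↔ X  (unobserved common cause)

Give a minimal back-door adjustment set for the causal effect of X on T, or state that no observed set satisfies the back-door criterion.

desc(X)\{X}={N,T,Z}; candidates ⊆ {E,F,Y}.
X↔T: latent back-door arc(s) into X.
size 0: {}; under {} X still reaches {E,F,T,Y,Z} ∋ T.
size 1: {E}, {F}, {Y}; under {E} X still reaches {F,T,Y,Z} ∋ T.
size 2: {E,F}, {E,Y}, {F,Y}; under {E,F} X still reaches {T,Y,Z} ∋ T.
X↔T cannot be blocked by any observed set — no back-door set.

X→T: no observed back-door set.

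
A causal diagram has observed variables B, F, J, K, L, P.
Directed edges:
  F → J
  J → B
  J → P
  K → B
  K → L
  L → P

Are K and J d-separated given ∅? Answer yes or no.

Yes — K ⊥ J | ∅.

Bayes-Ball from K | ∅ reaches {B,L,P}.
J ∉ reach(K|∅) ⇒ K ⊥ J | ∅.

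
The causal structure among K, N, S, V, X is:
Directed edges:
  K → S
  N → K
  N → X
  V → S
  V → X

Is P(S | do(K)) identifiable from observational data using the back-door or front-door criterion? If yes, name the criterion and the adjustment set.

desc(K)\{K}={S}; candidates ⊆ {N,V,X}.
∅: K⊥S given ∅ in G with K→· removed — back-door holds.
P(S|do(K)) = P(S|K) — no adjustment needed.

P(S|do(K)): backdoor, adjust for ∅.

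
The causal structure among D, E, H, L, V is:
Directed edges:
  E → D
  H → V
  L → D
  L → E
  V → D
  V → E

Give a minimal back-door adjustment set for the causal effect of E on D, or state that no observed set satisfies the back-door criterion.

desc(E)\{E}={D}; candidates ⊆ {H,L,V}.
size 0: {}; under {} E still reaches {D,H,L,V} ∋ D.
size 1: {H}, {L}, {V}; under {H} E still reaches {D,L,V} ∋ D.
{L,V}: E⊥D given {L,V} in G with E→· removed — back-door holds.

E→D: minimal back-door set {L, V}.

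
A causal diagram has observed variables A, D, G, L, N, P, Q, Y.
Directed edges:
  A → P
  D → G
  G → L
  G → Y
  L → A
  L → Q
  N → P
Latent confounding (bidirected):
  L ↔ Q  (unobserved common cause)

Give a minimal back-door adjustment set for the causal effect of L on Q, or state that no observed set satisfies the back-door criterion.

L→Q: no observed back-door set.

desc(L)\{L}={A,P,Q}; candidates ⊆ {D,G,N,Y}.
L↔Q: latent back-door arc(s) into L.
size 0: {}; under {} L still reaches {D,G,Q,Y} ∋ Q.
size 1: {D}, {G}, {N} …(+1); under {D} L still reaches {G,Q,Y} ∋ Q.
size 2: {D,G}, {D,N}, {D,Y} …(+3); under {D,G} L still reaches {Q} ∋ Q.
L↔Q cannot be blocked by any observed set — no back-door set.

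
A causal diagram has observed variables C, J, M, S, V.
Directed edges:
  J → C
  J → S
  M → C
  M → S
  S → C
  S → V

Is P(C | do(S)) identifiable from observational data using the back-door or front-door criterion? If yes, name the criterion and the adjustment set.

P(C|do(S)): backdoor, adjust for {J, M}.

desc(S)\{S}={C,V}; candidates ⊆ {J,M}.
size 0: {}; under {} S still reaches {C,J,M} ∋ C.
size 1: {J}, {M}; under {J} S still reaches {C,M} ∋ C.
{J,M}: S⊥C given {J,M} in G with S→· removed — back-door holds.
P(C|do(S)) = Σ_{J,M} P(C|S,J,M)·P(J,M).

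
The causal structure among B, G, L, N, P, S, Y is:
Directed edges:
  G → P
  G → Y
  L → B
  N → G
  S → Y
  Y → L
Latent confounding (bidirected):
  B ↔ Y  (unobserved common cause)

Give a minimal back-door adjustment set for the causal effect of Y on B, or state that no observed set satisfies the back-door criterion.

Y→B: no observed back-door set.

desc(Y)\{Y}={B,L}; candidates ⊆ {G,N,P,S}.
Y↔B: latent back-door arc(s) into Y.
size 0: {}; under {} Y still reaches {B,G,N,P,S} ∋ B.
size 1: {G}, {N}, {P} …(+1); under {G} Y still reaches {B,S} ∋ B.
size 2: {G,N}, {G,P}, {G,S} …(+3); under {G,N} Y still reaches {B,S} ∋ B.
Y↔B cannot be blocked by any observed set — no back-door set.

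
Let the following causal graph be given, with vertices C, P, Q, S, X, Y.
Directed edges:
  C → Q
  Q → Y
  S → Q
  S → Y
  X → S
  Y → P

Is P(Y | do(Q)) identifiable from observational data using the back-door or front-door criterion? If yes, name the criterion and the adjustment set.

desc(Q)\{Q}={P,Y}; candidates ⊆ {C,S,X}.
size 0: {}; under {} Q still reaches {C,P,S,X,Y} ∋ Y.
{S}: Q⊥Y given {S} in G with Q→· removed — back-door holds.
P(Y|do(Q)) = Σ_{S} P(Y|Q,S)·P(S).

P(Y|do(Q)): backdoor, adjust for {S}.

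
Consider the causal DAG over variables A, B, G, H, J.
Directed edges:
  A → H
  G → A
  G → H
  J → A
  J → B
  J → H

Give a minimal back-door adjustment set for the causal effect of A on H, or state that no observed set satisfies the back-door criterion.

desc(A)\{A}={H}; candidates ⊆ {B,G,J}.
size 0: {}; under {} A still reaches {B,G,H,J} ∋ H.
size 1: {B}, {G}, {J}; under {B} A still reaches {G,H,J} ∋ H.
{G,J}: A⊥H given {G,J} in G with A→· removed — back-door holds.

A→H: minimal back-door set {G, J}.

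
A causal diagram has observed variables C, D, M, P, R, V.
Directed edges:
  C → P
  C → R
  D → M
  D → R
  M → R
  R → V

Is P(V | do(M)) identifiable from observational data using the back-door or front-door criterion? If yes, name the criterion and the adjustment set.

P(V|do(M)): backdoor, adjust for {D}.

desc(M)\{M}={R,V}; candidates ⊆ {C,D,P}.
size 0: {}; under {} M still reaches {D,R,V} ∋ V.
{D}: M⊥V given {D} in G with M→· removed — back-door holds.
P(V|do(M)) = Σ_{D} P(V|M,D)·P(D).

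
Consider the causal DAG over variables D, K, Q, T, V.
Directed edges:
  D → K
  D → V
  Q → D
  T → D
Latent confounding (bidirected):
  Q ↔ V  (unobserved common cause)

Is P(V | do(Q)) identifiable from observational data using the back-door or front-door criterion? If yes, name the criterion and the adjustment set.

desc(Q)\{Q}={D,K,V}; candidates ⊆ {T}.
Q↔V: latent back-door arc(s) into Q.
size 0: {}; under {} Q still reaches {V} ∋ V.
size 1: {T}; under {T} Q still reaches {V} ∋ V.
Q↔V cannot be blocked by any observed set — no back-door set.
{D}: (i) intercepts every directed Q→V path; (ii) no back-door Q→{D}; (iii) {Q} blocks every back-door {D}→V. Front-door holds.
P(V|do(Q)) = Σ_{D} P(D|Q) Σ_{Q'} P(V|D,Q')P(Q').

P(V|do(Q)): frontdoor, adjust for {D}.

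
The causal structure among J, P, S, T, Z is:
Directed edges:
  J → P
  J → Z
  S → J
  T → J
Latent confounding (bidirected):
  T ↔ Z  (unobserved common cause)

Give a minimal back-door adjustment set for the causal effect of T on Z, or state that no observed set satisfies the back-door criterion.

desc(T)\{T}={J,P,Z}; candidates ⊆ {S}.
T↔Z: latent back-door arc(s) into T.
size 0: {}; under {} T still reaches {Z} ∋ Z.
size 1: {S}; under {S} T still reaches {Z} ∋ Z.
T↔Z cannot be blocked by any observed set — no back-door set.

T→Z: no observed back-door set.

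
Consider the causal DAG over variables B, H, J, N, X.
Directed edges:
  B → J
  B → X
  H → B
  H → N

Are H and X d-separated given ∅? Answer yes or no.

Bayes-Ball from H | ∅ reaches {B,J,N,X}.
X ∈ reach(H|∅) ⇒ H ⊥̸ X | ∅.

No — H and X are d-connected given ∅.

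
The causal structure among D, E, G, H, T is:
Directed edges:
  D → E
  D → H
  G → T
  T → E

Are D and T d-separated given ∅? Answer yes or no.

Bayes-Ball from D | ∅ reaches {E,H}.
T ∉ reach(D|∅) ⇒ D ⊥ T | ∅.

Yes — D ⊥ T | ∅.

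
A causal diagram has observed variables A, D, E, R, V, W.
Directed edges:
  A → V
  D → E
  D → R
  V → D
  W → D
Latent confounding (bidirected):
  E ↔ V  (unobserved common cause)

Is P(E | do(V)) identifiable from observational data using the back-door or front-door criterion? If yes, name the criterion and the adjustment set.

desc(V)\{V}={D,E,R}; candidates ⊆ {A,W}.
V↔E: latent back-door arc(s) into V.
size 0: {}; under {} V still reaches {A,E} ∋ E.
size 1: {A}, {W}; under {A} V still reaches {E} ∋ E.
size 2: {A,W}; under {A,W} V still reaches {E} ∋ E.
V↔E cannot be blocked by any observed set — no back-door set.
{D}: (i) intercepts every directed V→E path; (ii) no back-door V→{D}; (iii) {V} blocks every back-door {D}→E. Front-door holds.
P(E|do(V)) = Σ_{D} P(D|V) Σ_{V'} P(E|D,V')P(V').

P(E|do(V)): frontdoor, adjust for {D}.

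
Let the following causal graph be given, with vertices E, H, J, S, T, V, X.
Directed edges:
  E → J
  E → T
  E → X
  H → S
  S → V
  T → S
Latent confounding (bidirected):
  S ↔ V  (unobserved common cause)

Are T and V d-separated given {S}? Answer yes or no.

No — T and V are d-connected given {S}.

Bayes-Ball from T | {S} reaches {E,H,J,V,X}.
V ∈ reach(T|{S}) ⇒ T ⊥̸ V | {S}.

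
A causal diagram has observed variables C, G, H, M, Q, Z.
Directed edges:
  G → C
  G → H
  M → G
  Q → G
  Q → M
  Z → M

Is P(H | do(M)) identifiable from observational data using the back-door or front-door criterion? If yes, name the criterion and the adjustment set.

desc(M)\{M}={C,G,H}; candidates ⊆ {Q,Z}.
size 0: {}; under {} M still reaches {C,G,H,Q,Z} ∋ H.
{Q}: M⊥H given {Q} in G with M→· removed — back-door holds.
P(H|do(M)) = Σ_{Q} P(H|M,Q)·P(Q).

P(H|do(M)): backdoor, adjust for {Q}.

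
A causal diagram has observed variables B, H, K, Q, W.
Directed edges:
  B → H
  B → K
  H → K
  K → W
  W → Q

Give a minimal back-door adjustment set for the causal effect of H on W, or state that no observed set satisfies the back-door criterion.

desc(H)\{H}={K,Q,W}; candidates ⊆ {B}.
size 0: {}; under {} H still reaches {B,K,Q,W} ∋ W.
{B}: H⊥W given {B} in G with H→· removed — back-door holds.

H→W: minimal back-door set {B}.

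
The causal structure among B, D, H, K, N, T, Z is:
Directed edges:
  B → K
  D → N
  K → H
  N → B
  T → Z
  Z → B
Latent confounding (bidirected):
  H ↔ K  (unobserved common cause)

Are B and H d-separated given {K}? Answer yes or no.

Bayes-Ball from B | {K} reaches {D,H,N,T,Z}.
H ∈ reach(B|{K}) ⇒ B ⊥̸ H | {K}.

No — B and H are d-connected given {K}.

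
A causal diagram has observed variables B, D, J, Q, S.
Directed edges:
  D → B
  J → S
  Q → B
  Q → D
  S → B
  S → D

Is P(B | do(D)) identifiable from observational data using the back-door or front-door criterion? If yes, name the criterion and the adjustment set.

P(B|do(D)): backdoor, adjust for {Q, S}.

desc(D)\{D}={B}; candidates ⊆ {J,Q,S}.
size 0: {}; under {} D still reaches {B,J,Q,S} ∋ B.
size 1: {J}, {Q}, {S}; under {J} D still reaches {B,Q,S} ∋ B.
{Q,S}: D⊥B given {Q,S} in G with D→· removed — back-door holds.
P(B|do(D)) = Σ_{Q,S} P(B|D,Q,S)·P(Q,S).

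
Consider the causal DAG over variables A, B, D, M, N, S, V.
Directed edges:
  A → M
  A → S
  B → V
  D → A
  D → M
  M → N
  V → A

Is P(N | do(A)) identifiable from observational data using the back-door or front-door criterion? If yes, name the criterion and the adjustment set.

P(N|do(A)): backdoor, adjust for {D}.

desc(A)\{A}={M,N,S}; candidates ⊆ {B,D,V}.
size 0: {}; under {} A still reaches {B,D,M,N,V} ∋ N.
{D}: A⊥N given {D} in G with A→· removed — back-door holds.
P(N|do(A)) = Σ_{D} P(N|A,D)·P(D).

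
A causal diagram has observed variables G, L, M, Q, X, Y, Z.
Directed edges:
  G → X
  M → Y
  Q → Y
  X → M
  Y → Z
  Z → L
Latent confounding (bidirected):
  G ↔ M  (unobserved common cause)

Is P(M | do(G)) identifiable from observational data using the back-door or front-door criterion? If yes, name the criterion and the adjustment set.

P(M|do(G)): frontdoor, adjust for {X}.

desc(G)\{G}={L,M,X,Y,Z}; candidates ⊆ {Q}.
G↔M: latent back-door arc(s) into G.
size 0: {}; under {} G still reaches {L,M,Y,Z} ∋ M.
size 1: {Q}; under {Q} G still reaches {L,M,Y,Z} ∋ M.
G↔M cannot be blocked by any observed set — no back-door set.
{X}: (i) intercepts every directed G→M path; (ii) no back-door G→{X}; (iii) {G} blocks every back-door {X}→M. Front-door holds.
P(M|do(G)) = Σ_{X} P(X|G) Σ_{G'} P(M|X,G')P(G').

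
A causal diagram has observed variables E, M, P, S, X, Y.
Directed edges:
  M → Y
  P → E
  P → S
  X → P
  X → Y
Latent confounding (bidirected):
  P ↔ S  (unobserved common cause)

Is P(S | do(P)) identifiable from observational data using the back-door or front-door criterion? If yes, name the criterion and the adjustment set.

P(S|do(P)): not identifiable (no BD/FD set).

desc(P)\{P}={E,S}; candidates ⊆ {M,X,Y}.
P↔S: latent back-door arc(s) into P.
size 0: {}; under {} P still reaches {S,X,Y} ∋ S.
size 1: {M}, {X}, {Y}; under {M} P still reaches {S,X,Y} ∋ S.
size 2: {M,X}, {M,Y}, {X,Y}; under {M,X} P still reaches {S} ∋ S.
P↔S cannot be blocked by any observed set — no back-door set.
No mediator lies on a directed P→…→S path.
Neither criterion identifies P(S|do(P)) in this graph.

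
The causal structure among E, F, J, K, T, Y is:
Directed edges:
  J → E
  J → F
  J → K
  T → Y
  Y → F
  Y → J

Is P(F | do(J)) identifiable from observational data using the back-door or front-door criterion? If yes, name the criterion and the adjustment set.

P(F|do(J)): backdoor, adjust for {Y}.

desc(J)\{J}={E,F,K}; candidates ⊆ {T,Y}.
size 0: {}; under {} J still reaches {F,T,Y} ∋ F.
{Y}: J⊥F given {Y} in G with J→· removed — back-door holds.
P(F|do(J)) = Σ_{Y} P(F|J,Y)·P(Y).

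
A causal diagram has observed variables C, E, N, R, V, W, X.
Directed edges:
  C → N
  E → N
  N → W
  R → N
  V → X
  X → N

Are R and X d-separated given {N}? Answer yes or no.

No — R and X are d-connected given {N}.

Bayes-Ball from R | {N} reaches {C,E,V,X}.
X ∈ reach(R|{N}) ⇒ R ⊥̸ X | {N}.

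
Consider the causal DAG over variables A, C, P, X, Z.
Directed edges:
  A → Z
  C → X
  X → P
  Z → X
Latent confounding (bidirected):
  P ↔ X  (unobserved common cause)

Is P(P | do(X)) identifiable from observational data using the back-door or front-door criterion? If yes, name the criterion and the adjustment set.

P(P|do(X)): not identifiable (no BD/FD set).

desc(X)\{X}={P}; candidates ⊆ {A,C,Z}.
X↔P: latent back-door arc(s) into X.
size 0: {}; under {} X still reaches {A,C,P,Z} ∋ P.
size 1: {A}, {C}, {Z}; under {A} X still reaches {C,P,Z} ∋ P.
size 2: {A,C}, {A,Z}, {C,Z}; under {A,C} X still reaches {P,Z} ∋ P.
X↔P cannot be blocked by any observed set — no back-door set.
No mediator lies on a directed X→…→P path.
Neither criterion identifies P(P|do(X)) in this graph.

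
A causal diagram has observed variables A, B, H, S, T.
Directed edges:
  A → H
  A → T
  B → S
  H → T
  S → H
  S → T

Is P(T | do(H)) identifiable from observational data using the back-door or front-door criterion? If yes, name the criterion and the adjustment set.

desc(H)\{H}={T}; candidates ⊆ {A,B,S}.
size 0: {}; under {} H still reaches {A,B,S,T} ∋ T.
size 1: {A}, {B}, {S}; under {A} H still reaches {B,S,T} ∋ T.
{A,S}: H⊥T given {A,S} in G with H→· removed — back-door holds.
P(T|do(H)) = Σ_{A,S} P(T|H,A,S)·P(A,S).

P(T|do(H)): backdoor, adjust for {A, S}.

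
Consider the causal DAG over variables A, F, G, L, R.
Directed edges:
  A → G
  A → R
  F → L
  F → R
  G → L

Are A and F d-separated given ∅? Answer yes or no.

Bayes-Ball from A | ∅ reaches {G,L,R}.
F ∉ reach(A|∅) ⇒ A ⊥ F | ∅.

Yes — A ⊥ F | ∅.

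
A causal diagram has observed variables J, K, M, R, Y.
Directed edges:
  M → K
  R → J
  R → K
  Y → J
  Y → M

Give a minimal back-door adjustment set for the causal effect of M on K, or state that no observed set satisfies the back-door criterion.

M→K: minimal back-door set ∅.

desc(M)\{M}={K}; candidates ⊆ {J,R,Y}.
∅: M⊥K given ∅ in G with M→· removed — back-door holds.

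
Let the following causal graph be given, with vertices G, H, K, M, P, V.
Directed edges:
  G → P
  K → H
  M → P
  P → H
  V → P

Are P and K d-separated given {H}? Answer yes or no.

No — P and K are d-connected given {H}.

Bayes-Ball from P | {H} reaches {G,K,M,V}.
K ∈ reach(P|{H}) ⇒ P ⊥̸ K | {H}.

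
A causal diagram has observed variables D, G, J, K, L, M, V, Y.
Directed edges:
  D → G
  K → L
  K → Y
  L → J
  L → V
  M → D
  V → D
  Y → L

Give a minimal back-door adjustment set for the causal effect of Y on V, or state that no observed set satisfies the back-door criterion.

Y→V: minimal back-door set {K}.

desc(Y)\{Y}={D,G,J,L,V}; candidates ⊆ {K,M}.
size 0: {}; under {} Y still reaches {D,G,J,K,L,V} ∋ V.
{K}: Y⊥V given {K} in G with Y→· removed — back-door holds.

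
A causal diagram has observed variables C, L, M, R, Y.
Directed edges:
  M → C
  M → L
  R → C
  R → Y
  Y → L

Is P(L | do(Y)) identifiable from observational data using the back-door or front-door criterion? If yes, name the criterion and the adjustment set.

P(L|do(Y)): backdoor, adjust for ∅.

desc(Y)\{Y}={L}; candidates ⊆ {C,M,R}.
∅: Y⊥L given ∅ in G with Y→· removed — back-door holds.
P(L|do(Y)) = P(L|Y) — no adjustment needed.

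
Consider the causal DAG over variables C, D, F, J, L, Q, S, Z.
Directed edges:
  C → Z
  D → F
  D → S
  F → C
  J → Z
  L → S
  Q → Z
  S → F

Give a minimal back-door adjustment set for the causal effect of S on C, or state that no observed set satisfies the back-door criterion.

desc(S)\{S}={C,F,Z}; candidates ⊆ {D,J,L,Q}.
size 0: {}; under {} S still reaches {C,D,F,L,Z} ∋ C.
{D}: S⊥C given {D} in G with S→· removed — back-door holds.

S→C: minimal back-door set {D}.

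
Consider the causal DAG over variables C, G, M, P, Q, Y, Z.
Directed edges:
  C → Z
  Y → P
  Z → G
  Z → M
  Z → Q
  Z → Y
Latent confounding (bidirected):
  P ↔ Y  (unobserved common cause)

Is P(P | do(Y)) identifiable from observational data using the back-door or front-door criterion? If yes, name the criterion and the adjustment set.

desc(Y)\{Y}={P}; candidates ⊆ {C,G,M,Q,Z}.
Y↔P: latent back-door arc(s) into Y.
size 0: {}; under {} Y still reaches {C,G,M,P,Q,Z} ∋ P.
size 1: {C}, {G}, {M} …(+2); under {C} Y still reaches {G,M,P,Q,Z} ∋ P.
size 2: {C,G}, {C,M}, {C,Q} …(+7); under {C,G} Y still reaches {M,P,Q,Z} ∋ P.
Y↔P cannot be blocked by any observed set — no back-door set.
No mediator lies on a directed Y→…→P path.
Neither criterion identifies P(P|do(Y)) in this graph.

P(P|do(Y)): not identifiable (no BD/FD set).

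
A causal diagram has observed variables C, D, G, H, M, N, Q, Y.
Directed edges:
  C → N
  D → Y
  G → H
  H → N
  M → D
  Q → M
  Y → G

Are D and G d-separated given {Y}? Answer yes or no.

Bayes-Ball from D | {Y} reaches {M,Q}.
G ∉ reach(D|{Y}) ⇒ D ⊥ G | {Y}.

Yes — D ⊥ G | {Y}.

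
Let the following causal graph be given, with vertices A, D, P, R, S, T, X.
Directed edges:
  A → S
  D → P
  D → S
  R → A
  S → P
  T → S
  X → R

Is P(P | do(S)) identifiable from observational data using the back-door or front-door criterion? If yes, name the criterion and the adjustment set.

desc(S)\{S}={P}; candidates ⊆ {A,D,R,T,X}.
size 0: {}; under {} S still reaches {A,D,P,R,T,X} ∋ P.
{D}: S⊥P given {D} in G with S→· removed — back-door holds.
P(P|do(S)) = Σ_{D} P(P|S,D)·P(D).

P(P|do(S)): backdoor, adjust for {D}.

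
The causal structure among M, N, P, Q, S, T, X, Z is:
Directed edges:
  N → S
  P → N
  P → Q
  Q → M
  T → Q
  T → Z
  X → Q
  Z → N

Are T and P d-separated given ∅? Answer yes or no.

Bayes-Ball from T | ∅ reaches {M,N,Q,S,Z}.
P ∉ reach(T|∅) ⇒ T ⊥ P | ∅.

Yes — T ⊥ P | ∅.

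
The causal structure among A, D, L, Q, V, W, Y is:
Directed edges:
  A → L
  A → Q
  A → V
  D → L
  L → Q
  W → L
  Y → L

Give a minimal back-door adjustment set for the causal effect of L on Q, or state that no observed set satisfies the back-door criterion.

desc(L)\{L}={Q}; candidates ⊆ {A,D,V,W,Y}.
size 0: {}; under {} L still reaches {A,D,Q,V,W,Y} ∋ Q.
{A}: L⊥Q given {A} in G with L→· removed — back-door holds.

L→Q: minimal back-door set {A}.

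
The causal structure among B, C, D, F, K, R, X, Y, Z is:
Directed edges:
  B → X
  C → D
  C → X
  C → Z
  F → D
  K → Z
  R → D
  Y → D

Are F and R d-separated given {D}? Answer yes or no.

No — F and R are d-connected given {D}.

Bayes-Ball from F | {D} reaches {C,R,X,Y,Z}.
R ∈ reach(F|{D}) ⇒ F ⊥̸ R | {D}.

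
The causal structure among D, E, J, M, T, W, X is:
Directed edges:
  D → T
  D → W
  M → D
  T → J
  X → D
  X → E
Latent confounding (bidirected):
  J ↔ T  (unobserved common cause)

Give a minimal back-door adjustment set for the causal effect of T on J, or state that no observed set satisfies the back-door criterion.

desc(T)\{T}={J}; candidates ⊆ {D,E,M,W,X}.
T↔J: latent back-door arc(s) into T.
size 0: {}; under {} T still reaches {D,E,J,M,W,X} ∋ J.
size 1: {D}, {E}, {M} …(+2); under {D} T still reaches {J} ∋ J.
size 2: {D,E}, {D,M}, {D,W} …(+7); under {D,E} T still reaches {J} ∋ J.
T↔J cannot be blocked by any observed set — no back-door set.

T→J: no observed back-door set.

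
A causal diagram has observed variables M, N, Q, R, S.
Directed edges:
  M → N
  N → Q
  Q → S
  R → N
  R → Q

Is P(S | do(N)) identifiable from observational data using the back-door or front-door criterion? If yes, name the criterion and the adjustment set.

P(S|do(N)): backdoor, adjust for {R}.

desc(N)\{N}={Q,S}; candidates ⊆ {M,R}.
size 0: {}; under {} N still reaches {M,Q,R,S} ∋ S.
{R}: N⊥S given {R} in G with N→· removed — back-door holds.
P(S|do(N)) = Σ_{R} P(S|N,R)·P(R).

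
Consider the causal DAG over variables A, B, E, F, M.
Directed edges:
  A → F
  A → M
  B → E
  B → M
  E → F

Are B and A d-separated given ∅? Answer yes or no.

Bayes-Ball from B | ∅ reaches {E,F,M}.
A ∉ reach(B|∅) ⇒ B ⊥ A | ∅.

Yes — B ⊥ A | ∅.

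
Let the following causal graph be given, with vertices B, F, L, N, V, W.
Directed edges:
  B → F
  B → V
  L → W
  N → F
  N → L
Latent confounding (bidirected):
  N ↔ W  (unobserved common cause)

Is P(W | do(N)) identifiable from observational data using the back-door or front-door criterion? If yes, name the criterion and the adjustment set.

desc(N)\{N}={F,L,W}; candidates ⊆ {B,V}.
N↔W: latent back-door arc(s) into N.
size 0: {}; under {} N still reaches {W} ∋ W.
size 1: {B}, {V}; under {B} N still reaches {W} ∋ W.
size 2: {B,V}; under {B,V} N still reaches {W} ∋ W.
N↔W cannot be blocked by any observed set — no back-door set.
{L}: (i) intercepts every directed N→W path; (ii) no back-door N→{L}; (iii) {N} blocks every back-door {L}→W. Front-door holds.
P(W|do(N)) = Σ_{L} P(L|N) Σ_{N'} P(W|L,N')P(N').

P(W|do(N)): frontdoor, adjust for {L}.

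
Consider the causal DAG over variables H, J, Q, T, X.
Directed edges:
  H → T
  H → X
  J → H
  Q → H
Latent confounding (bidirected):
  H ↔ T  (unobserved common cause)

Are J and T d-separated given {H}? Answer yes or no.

No — J and T are d-connected given {H}.

Bayes-Ball from J | {H} reaches {Q,T}.
T ∈ reach(J|{H}) ⇒ J ⊥̸ T | {H}.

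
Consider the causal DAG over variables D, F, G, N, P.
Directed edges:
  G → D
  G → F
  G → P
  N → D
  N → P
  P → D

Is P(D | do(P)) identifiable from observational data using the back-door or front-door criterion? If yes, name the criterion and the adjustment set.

P(D|do(P)): backdoor, adjust for {G, N}.

desc(P)\{P}={D}; candidates ⊆ {F,G,N}.
size 0: {}; under {} P still reaches {D,F,G,N} ∋ D.
size 1: {F}, {G}, {N}; under {F} P still reaches {D,G,N} ∋ D.
{G,N}: P⊥D given {G,N} in G with P→· removed — back-door holds.
P(D|do(P)) = Σ_{G,N} P(D|P,G,N)·P(G,N).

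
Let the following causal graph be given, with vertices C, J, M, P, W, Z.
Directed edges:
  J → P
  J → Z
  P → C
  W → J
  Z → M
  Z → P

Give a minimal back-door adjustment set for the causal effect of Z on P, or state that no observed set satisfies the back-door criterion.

Z→P: minimal back-door set {J}.

desc(Z)\{Z}={C,M,P}; candidates ⊆ {J,W}.
size 0: {}; under {} Z still reaches {C,J,P,W} ∋ P.
{J}: Z⊥P given {J} in G with Z→· removed — back-door holds.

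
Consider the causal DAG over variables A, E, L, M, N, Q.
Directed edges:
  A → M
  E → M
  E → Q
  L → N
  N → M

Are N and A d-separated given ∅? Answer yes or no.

Yes — N ⊥ A | ∅.

Bayes-Ball from N | ∅ reaches {L,M}.
A ∉ reach(N|∅) ⇒ N ⊥ A | ∅.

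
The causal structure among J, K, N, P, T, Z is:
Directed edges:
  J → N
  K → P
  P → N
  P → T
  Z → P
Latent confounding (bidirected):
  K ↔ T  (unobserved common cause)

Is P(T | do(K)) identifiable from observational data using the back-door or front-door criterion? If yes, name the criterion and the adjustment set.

P(T|do(K)): frontdoor, adjust for {P}.

desc(K)\{K}={N,P,T}; candidates ⊆ {J,Z}.
K↔T: latent back-door arc(s) into K.
size 0: {}; under {} K still reaches {T} ∋ T.
size 1: {J}, {Z}; under {J} K still reaches {T} ∋ T.
size 2: {J,Z}; under {J,Z} K still reaches {T} ∋ T.
K↔T cannot be blocked by any observed set — no back-door set.
{P}: (i) intercepts every directed K→T path; (ii) no back-door K→{P}; (iii) {K} blocks every back-door {P}→T. Front-door holds.
P(T|do(K)) = Σ_{P} P(P|K) Σ_{K'} P(T|P,K')P(K').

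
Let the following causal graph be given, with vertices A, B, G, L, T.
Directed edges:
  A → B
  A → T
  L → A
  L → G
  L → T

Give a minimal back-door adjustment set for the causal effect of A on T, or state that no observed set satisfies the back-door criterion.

A→T: minimal back-door set {L}.

desc(A)\{A}={B,T}; candidates ⊆ {G,L}.
size 0: {}; under {} A still reaches {G,L,T} ∋ T.
{L}: A⊥T given {L} in G with A→· removed — back-door holds.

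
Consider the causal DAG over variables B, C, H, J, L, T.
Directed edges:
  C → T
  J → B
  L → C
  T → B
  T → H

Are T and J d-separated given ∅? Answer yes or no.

Yes — T ⊥ J | ∅.

Bayes-Ball from T | ∅ reaches {B,C,H,L}.
J ∉ reach(T|∅) ⇒ T ⊥ J | ∅.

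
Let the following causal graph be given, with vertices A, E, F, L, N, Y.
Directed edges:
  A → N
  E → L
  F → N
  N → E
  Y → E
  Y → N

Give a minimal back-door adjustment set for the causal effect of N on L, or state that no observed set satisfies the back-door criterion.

N→L: minimal back-door set {Y}.

desc(N)\{N}={E,L}; candidates ⊆ {A,F,Y}.
size 0: {}; under {} N still reaches {A,E,F,L,Y} ∋ L.
{Y}: N⊥L given {Y} in G with N→· removed — back-door holds.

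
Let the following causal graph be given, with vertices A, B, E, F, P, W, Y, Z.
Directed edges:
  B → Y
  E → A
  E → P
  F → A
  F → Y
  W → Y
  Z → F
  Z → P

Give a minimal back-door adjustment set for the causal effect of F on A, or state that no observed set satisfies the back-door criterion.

F→A: minimal back-door set ∅.

desc(F)\{F}={A,Y}; candidates ⊆ {B,E,P,W,Z}.
∅: F⊥A given ∅ in G with F→· removed — back-door holds.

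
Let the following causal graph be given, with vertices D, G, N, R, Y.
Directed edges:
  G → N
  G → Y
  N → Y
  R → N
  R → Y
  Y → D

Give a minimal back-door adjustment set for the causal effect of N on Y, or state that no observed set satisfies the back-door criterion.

N→Y: minimal back-door set {G, R}.

desc(N)\{N}={D,Y}; candidates ⊆ {G,R}.
size 0: {}; under {} N still reaches {D,G,R,Y} ∋ Y.
size 1: {G}, {R}; under {G} N still reaches {D,R,Y} ∋ Y.
{G,R}: N⊥Y given {G,R} in G with N→· removed — back-door holds.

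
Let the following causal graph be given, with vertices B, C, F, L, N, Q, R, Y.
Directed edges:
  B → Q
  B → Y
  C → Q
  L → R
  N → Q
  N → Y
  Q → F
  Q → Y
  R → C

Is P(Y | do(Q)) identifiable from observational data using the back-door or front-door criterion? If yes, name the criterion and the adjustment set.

P(Y|do(Q)): backdoor, adjust for {B, N}.

desc(Q)\{Q}={F,Y}; candidates ⊆ {B,C,L,N,R}.
size 0: {}; under {} Q still reaches {B,C,L,N,R,Y} ∋ Y.
size 1: {B}, {C}, {L} …(+2); under {B} Q still reaches {C,L,N,R,Y} ∋ Y.
{B,N}: Q⊥Y given {B,N} in G with Q→· removed — back-door holds.
P(Y|do(Q)) = Σ_{B,N} P(Y|Q,B,N)·P(B,N).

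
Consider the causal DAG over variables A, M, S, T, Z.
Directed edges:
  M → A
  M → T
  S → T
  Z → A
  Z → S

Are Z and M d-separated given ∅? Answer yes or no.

Yes — Z ⊥ M | ∅.

Bayes-Ball from Z | ∅ reaches {A,S,T}.
M ∉ reach(Z|∅) ⇒ Z ⊥ M | ∅.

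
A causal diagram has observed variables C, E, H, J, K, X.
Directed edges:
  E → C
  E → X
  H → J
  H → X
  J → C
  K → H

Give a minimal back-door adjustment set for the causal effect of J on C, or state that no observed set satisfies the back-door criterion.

desc(J)\{J}={C}; candidates ⊆ {E,H,K,X}.
∅: J⊥C given ∅ in G with J→· removed — back-door holds.

J→C: minimal back-door set ∅.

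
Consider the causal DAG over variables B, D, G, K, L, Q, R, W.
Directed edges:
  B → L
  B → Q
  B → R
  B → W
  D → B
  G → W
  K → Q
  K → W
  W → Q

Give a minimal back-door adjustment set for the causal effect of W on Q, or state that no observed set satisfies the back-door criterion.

W→Q: minimal back-door set {B, K}.

desc(W)\{W}={Q}; candidates ⊆ {B,D,G,K,L,R}.
size 0: {}; under {} W still reaches {B,D,G,K,L,Q,R} ∋ Q.
size 1: {B}, {D}, {G} …(+3); under {B} W still reaches {G,K,Q} ∋ Q.
{B,K}: W⊥Q given {B,K} in G with W→· removed — back-door holds.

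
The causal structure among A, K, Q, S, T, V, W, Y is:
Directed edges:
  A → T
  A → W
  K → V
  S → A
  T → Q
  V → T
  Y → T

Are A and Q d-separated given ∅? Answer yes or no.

No — A and Q are d-connected given ∅.

Bayes-Ball from A | ∅ reaches {Q,S,T,W}.
Q ∈ reach(A|∅) ⇒ A ⊥̸ Q | ∅.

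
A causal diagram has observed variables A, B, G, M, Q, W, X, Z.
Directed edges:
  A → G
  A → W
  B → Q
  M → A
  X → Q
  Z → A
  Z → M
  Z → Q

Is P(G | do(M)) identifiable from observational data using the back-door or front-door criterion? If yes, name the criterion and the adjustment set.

desc(M)\{M}={A,G,W}; candidates ⊆ {B,Q,X,Z}.
size 0: {}; under {} M still reaches {A,G,Q,W,Z} ∋ G.
{Z}: M⊥G given {Z} in G with M→· removed — back-door holds.
P(G|do(M)) = Σ_{Z} P(G|M,Z)·P(Z).

P(G|do(M)): backdoor, adjust for {Z}.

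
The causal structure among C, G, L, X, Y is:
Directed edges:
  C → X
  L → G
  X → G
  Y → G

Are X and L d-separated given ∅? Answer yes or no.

Yes — X ⊥ L | ∅.

Bayes-Ball from X | ∅ reaches {C,G}.
L ∉ reach(X|∅) ⇒ X ⊥ L | ∅.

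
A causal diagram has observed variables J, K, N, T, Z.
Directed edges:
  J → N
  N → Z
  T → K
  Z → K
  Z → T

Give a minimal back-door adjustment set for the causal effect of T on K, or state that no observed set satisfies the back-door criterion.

desc(T)\{T}={K}; candidates ⊆ {J,N,Z}.
size 0: {}; under {} T still reaches {J,K,N,Z} ∋ K.
{Z}: T⊥K given {Z} in G with T→· removed — back-door holds.

T→K: minimal back-door set {Z}.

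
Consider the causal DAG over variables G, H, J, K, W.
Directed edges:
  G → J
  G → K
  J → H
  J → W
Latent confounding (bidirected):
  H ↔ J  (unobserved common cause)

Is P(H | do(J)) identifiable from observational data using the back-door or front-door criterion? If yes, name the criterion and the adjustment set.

P(H|do(J)): not identifiable (no BD/FD set).

desc(J)\{J}={H,W}; candidates ⊆ {G,K}.
J↔H: latent back-door arc(s) into J.
size 0: {}; under {} J still reaches {G,H,K} ∋ H.
size 1: {G}, {K}; under {G} J still reaches {H} ∋ H.
size 2: {G,K}; under {G,K} J still reaches {H} ∋ H.
J↔H cannot be blocked by any observed set — no back-door set.
No mediator lies on a directed J→…→H path.
Neither criterion identifies P(H|do(J)) in this graph.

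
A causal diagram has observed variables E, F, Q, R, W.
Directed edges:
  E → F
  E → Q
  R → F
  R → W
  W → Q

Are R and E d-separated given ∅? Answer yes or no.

Yes — R ⊥ E | ∅.

Bayes-Ball from R | ∅ reaches {F,Q,W}.
E ∉ reach(R|∅) ⇒ R ⊥ E | ∅.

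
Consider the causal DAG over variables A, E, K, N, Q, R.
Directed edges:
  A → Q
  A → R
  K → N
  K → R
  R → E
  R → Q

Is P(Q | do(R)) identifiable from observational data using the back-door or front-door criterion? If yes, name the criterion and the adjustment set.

P(Q|do(R)): backdoor, adjust for {A}.

desc(R)\{R}={E,Q}; candidates ⊆ {A,K,N}.
size 0: {}; under {} R still reaches {A,K,N,Q} ∋ Q.
{A}: R⊥Q given {A} in G with R→· removed — back-door holds.
P(Q|do(R)) = Σ_{A} P(Q|R,A)·P(A).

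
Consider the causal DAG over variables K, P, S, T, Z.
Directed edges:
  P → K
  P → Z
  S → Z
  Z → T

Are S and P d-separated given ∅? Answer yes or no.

Yes — S ⊥ P | ∅.

Bayes-Ball from S | ∅ reaches {T,Z}.
P ∉ reach(S|∅) ⇒ S ⊥ P | ∅.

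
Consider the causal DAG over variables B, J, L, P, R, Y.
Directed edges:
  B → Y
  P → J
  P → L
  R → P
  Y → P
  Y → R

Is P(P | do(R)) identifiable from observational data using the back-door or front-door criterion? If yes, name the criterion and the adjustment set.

desc(R)\{R}={J,L,P}; candidates ⊆ {B,Y}.
size 0: {}; under {} R still reaches {B,J,L,P,Y} ∋ P.
{Y}: R⊥P given {Y} in G with R→· removed — back-door holds.
P(P|do(R)) = Σ_{Y} P(P|R,Y)·P(Y).

P(P|do(R)): backdoor, adjust for {Y}.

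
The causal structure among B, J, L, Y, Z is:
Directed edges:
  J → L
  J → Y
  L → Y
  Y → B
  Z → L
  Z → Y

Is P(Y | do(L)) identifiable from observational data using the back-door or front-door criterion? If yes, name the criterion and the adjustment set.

P(Y|do(L)): backdoor, adjust for {J, Z}.

desc(L)\{L}={B,Y}; candidates ⊆ {J,Z}.
size 0: {}; under {} L still reaches {B,J,Y,Z} ∋ Y.
size 1: {J}, {Z}; under {J} L still reaches {B,Y,Z} ∋ Y.
{J,Z}: L⊥Y given {J,Z} in G with L→· removed — back-door holds.
P(Y|do(L)) = Σ_{J,Z} P(Y|L,J,Z)·P(J,Z).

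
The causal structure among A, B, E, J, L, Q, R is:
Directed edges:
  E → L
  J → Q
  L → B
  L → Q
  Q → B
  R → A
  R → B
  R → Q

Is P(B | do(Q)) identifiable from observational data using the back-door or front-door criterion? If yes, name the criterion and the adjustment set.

desc(Q)\{Q}={B}; candidates ⊆ {A,E,J,L,R}.
size 0: {}; under {} Q still reaches {A,B,E,J,L,R} ∋ B.
size 1: {A}, {E}, {J} …(+2); under {A} Q still reaches {B,E,J,L,R} ∋ B.
{L,R}: Q⊥B given {L,R} in G with Q→· removed — back-door holds.
P(B|do(Q)) = Σ_{L,R} P(B|Q,L,R)·P(L,R).

P(B|do(Q)): backdoor, adjust for {L, R}.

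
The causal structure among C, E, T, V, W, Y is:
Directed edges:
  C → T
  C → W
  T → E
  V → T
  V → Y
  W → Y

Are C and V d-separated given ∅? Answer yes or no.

Bayes-Ball from C | ∅ reaches {E,T,W,Y}.
V ∉ reach(C|∅) ⇒ C ⊥ V | ∅.

Yes — C ⊥ V | ∅.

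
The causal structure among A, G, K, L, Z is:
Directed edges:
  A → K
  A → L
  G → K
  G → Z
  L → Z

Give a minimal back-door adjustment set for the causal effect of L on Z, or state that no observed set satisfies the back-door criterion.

desc(L)\{L}={Z}; candidates ⊆ {A,G,K}.
∅: L⊥Z given ∅ in G with L→· removed — back-door holds.

L→Z: minimal back-door set ∅.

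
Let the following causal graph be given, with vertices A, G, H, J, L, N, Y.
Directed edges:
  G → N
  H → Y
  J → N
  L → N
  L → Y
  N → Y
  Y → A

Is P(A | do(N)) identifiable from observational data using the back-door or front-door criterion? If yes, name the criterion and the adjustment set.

desc(N)\{N}={A,Y}; candidates ⊆ {G,H,J,L}.
size 0: {}; under {} N still reaches {A,G,J,L,Y} ∋ A.
{L}: N⊥A given {L} in G with N→· removed — back-door holds.
P(A|do(N)) = Σ_{L} P(A|N,L)·P(L).

P(A|do(N)): backdoor, adjust for {L}.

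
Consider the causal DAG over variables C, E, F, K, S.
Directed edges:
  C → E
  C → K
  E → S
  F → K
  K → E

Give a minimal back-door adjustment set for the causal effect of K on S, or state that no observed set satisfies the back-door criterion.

desc(K)\{K}={E,S}; candidates ⊆ {C,F}.
size 0: {}; under {} K still reaches {C,E,F,S} ∋ S.
{C}: K⊥S given {C} in G with K→· removed — back-door holds.

K→S: minimal back-door set {C}.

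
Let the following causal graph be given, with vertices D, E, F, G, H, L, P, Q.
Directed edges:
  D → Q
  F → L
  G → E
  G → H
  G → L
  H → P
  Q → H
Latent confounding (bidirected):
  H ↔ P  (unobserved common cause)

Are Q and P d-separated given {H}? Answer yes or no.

Bayes-Ball from Q | {H} reaches {D,E,G,L,P}.
P ∈ reach(Q|{H}) ⇒ Q ⊥̸ P | {H}.

No — Q and P are d-connected given {H}.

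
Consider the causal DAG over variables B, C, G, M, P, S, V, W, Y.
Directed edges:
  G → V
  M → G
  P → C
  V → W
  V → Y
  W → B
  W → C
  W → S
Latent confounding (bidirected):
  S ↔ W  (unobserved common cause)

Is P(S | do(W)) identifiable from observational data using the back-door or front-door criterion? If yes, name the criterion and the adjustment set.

P(S|do(W)): not identifiable (no BD/FD set).

desc(W)\{W}={B,C,S}; candidates ⊆ {G,M,P,V,Y}.
W↔S: latent back-door arc(s) into W.
size 0: {}; under {} W still reaches {G,M,S,V,Y} ∋ S.
size 1: {G}, {M}, {P} …(+2); under {G} W still reaches {S,V,Y} ∋ S.
size 2: {G,M}, {G,P}, {G,V} …(+7); under {G,M} W still reaches {S,V,Y} ∋ S.
W↔S cannot be blocked by any observed set — no back-door set.
No mediator lies on a directed W→…→S path.
Neither criterion identifies P(S|do(W)) in this graph.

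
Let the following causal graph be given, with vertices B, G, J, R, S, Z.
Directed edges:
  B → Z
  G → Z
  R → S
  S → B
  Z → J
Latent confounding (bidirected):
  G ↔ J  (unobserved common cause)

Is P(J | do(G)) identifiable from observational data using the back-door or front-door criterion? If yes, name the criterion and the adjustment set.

desc(G)\{G}={J,Z}; candidates ⊆ {B,R,S}.
G↔J: latent back-door arc(s) into G.
size 0: {}; under {} G still reaches {J} ∋ J.
size 1: {B}, {R}, {S}; under {B} G still reaches {J} ∋ J.
size 2: {B,R}, {B,S}, {R,S}; under {B,R} G still reaches {J} ∋ J.
G↔J cannot be blocked by any observed set — no back-door set.
{Z}: (i) intercepts every directed G→J path; (ii) no back-door G→{Z}; (iii) {G} blocks every back-door {Z}→J. Front-door holds.
P(J|do(G)) = Σ_{Z} P(Z|G) Σ_{G'} P(J|Z,G')P(G').

P(J|do(G)): frontdoor, adjust for {Z}.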